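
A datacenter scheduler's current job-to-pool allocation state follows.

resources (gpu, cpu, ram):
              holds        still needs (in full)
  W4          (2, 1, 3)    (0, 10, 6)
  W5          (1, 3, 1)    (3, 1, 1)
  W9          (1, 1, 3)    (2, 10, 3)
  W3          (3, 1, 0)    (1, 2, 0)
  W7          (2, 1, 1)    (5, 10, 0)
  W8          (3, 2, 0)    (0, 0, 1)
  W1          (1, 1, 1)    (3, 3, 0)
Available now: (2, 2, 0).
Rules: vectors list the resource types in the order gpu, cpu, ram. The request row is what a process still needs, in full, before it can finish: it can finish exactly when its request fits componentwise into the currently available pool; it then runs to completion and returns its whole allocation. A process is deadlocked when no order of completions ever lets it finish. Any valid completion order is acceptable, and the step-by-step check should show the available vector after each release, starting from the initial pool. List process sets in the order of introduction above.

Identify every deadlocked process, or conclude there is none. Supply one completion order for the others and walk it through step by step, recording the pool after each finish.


Deadlocked: W4, W9 and W7.
Key observation: cpu is the bottleneck — with W3, W1, W8, W5 done the pool holds (10, 9, 2), short of every remaining need.
The rest can finish in the order W3, W1, W8, W5. Step-by-step check:
  pool = (2, 2, 0)
  run W3 (needs (1, 2, 0), free (2, 2, 0)); after release of (3, 1, 0) the pool is (5, 3, 0)
  run W1 (needs (3, 3, 0), free (5, 3, 0)); after release of (1, 1, 1) the pool is (6, 4, 1)
  run W8 (needs (0, 0, 1), free (6, 4, 1)); after release of (3, 2, 0) the pool is (9, 6, 1)
  run W5 (needs (3, 1, 1), free (9, 6, 1)); after release of (1, 3, 1) the pool is (10, 9, 2)
None of the blocked processes ever fits:
  W4 still needs (0, 10, 6) but only (10, 9, 2) is free — short on cpu and ram
  W9 still needs (2, 10, 3) but only (10, 9, 2) is free — short on cpu and ram
  W7 still needs (5, 10, 0) but only (10, 9, 2) is free — short on cpu


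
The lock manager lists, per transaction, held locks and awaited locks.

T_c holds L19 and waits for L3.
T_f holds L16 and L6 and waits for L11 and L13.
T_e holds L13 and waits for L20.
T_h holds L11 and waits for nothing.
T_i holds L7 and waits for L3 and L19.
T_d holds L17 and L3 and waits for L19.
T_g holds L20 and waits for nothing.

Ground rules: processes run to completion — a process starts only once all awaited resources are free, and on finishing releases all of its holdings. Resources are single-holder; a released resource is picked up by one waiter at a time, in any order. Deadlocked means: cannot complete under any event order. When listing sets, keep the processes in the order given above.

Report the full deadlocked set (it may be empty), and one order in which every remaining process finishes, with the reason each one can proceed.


Deadlocked set: T_c, T_i and T_d.
Key observation: the cycle T_c -> T_d -> T_c can never break — each member waits on the next; T_i waits into the deadlock from upstream.
One completion order for the rest: T_g, T_h, T_e, T_f.
Step-by-step check:
  T_g waits on nothing -> runs at once and releases L20
  T_h waits on nothing -> runs at once and releases L11
  run T_e (all its waits — L20 — are resolved); releases L13
  run T_f (all its waits — L11 and L13 — are resolved); releases L16 and L6


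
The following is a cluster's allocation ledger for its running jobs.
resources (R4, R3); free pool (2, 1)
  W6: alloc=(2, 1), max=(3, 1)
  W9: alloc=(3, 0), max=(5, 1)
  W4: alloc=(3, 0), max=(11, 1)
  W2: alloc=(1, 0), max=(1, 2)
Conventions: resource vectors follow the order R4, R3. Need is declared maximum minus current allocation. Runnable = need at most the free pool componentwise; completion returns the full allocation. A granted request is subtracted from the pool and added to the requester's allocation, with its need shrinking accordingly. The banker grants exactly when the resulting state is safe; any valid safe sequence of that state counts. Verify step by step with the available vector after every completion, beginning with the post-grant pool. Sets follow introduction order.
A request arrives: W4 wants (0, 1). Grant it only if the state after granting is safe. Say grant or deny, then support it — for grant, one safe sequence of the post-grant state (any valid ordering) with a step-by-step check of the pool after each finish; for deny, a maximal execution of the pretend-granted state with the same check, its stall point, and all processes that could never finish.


DENY. Granting would leave the state unsafe.
Key observation: after W6, W9 the pool peaks at (7, 1), and each blocked process is short somewhere: W4 on R4; W2 on R3.
After a pretend grant, a maximal execution: W6, W9 — then nothing else fits. Check, step by step:
  pool = (2, 0)
  W6 needs (1, 0) <= (2, 0) -> finishes; pool += (2, 1) = (4, 1)
  W9 needs (2, 1) <= (4, 1) -> finishes; pool += (3, 0) = (7, 1)
  W4 still needs (8, 0) but only (7, 1) is free — short on R4
  W2 still needs (0, 2) but only (7, 1) is free — short on R3
Post-grant, the permanently blocked set is W4 and W2.


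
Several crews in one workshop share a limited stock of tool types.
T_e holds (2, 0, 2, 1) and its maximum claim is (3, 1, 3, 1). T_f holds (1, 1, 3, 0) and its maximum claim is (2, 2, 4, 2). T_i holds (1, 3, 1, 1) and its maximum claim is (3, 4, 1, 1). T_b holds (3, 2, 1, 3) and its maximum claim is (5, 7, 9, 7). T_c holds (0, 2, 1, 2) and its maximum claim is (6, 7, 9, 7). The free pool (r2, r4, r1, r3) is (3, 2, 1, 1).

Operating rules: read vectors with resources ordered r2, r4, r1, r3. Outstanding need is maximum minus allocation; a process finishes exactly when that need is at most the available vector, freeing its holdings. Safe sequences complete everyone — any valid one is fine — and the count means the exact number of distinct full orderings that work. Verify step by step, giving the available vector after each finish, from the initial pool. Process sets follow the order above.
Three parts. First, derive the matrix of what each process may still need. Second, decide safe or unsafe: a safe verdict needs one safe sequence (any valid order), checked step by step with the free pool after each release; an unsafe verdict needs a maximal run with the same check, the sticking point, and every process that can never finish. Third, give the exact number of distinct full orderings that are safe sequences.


(1) Remaining need (order r2, r4, r1, r3):
  T_e: (1, 1, 1, 0)
  T_f: (1, 1, 1, 2)
  T_i: (2, 1, 0, 0)
  T_b: (2, 5, 8, 4)
  T_c: (6, 5, 8, 5)
(2) The state is UNSAFE.
Key observation: after T_e, T_i, T_f complete, (7, 6, 7, 3) is the best the pool ever gets, yet each leftover process wants more r1.
Going as far as possible: T_e, T_i, T_f; after that, nothing fits. Step-by-step check:
  pool = (3, 2, 1, 1)
  T_e: need (1, 1, 1, 0) fits (3, 2, 1, 1); releases (2, 0, 2, 1), pool now (5, 2, 3, 2)
  T_i: need (2, 1, 0, 0) fits (5, 2, 3, 2); releases (1, 3, 1, 1), pool now (6, 5, 4, 3)
  T_f: need (1, 1, 1, 2) fits (6, 5, 4, 3); releases (1, 1, 3, 0), pool now (7, 6, 7, 3)
  T_b still needs (2, 5, 8, 4) but only (7, 6, 7, 3) is free — short on r1 and r3
  T_c still needs (6, 5, 8, 5) but only (7, 6, 7, 3) is free — short on r1 and r3
Permanently blocked: T_b and T_c.
(3) Precisely 0 of the possible complete orderings are safe sequences.


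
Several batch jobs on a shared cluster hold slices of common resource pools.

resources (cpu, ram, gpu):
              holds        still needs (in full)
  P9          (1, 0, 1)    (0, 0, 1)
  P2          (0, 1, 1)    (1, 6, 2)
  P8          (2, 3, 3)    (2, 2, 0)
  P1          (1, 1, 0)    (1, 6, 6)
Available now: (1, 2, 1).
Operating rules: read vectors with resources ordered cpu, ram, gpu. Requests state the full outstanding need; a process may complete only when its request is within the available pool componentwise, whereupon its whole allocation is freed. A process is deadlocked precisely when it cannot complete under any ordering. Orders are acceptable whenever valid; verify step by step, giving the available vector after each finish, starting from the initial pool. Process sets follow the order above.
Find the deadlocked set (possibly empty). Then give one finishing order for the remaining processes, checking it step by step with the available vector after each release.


Deadlocked set: P2 and P1.
Key observation: ram is the bottleneck — with P9, P8 done the pool holds (4, 5, 5), short of every remaining need.
One completion order for the rest: P9, P8. Walking it through:
  pool = (1, 2, 1)
  P9 needs (0, 0, 1) <= (1, 2, 1) -> finishes; pool += (1, 0, 1) = (2, 2, 2)
  P8 needs (2, 2, 0) <= (2, 2, 2) -> finishes; pool += (2, 3, 3) = (4, 5, 5)
None of the blocked processes ever fits:
  P2 still needs (1, 6, 2) but only (4, 5, 5) is free — short on ram
  P1 still needs (1, 6, 6) but only (4, 5, 5) is free — short on ram and gpu


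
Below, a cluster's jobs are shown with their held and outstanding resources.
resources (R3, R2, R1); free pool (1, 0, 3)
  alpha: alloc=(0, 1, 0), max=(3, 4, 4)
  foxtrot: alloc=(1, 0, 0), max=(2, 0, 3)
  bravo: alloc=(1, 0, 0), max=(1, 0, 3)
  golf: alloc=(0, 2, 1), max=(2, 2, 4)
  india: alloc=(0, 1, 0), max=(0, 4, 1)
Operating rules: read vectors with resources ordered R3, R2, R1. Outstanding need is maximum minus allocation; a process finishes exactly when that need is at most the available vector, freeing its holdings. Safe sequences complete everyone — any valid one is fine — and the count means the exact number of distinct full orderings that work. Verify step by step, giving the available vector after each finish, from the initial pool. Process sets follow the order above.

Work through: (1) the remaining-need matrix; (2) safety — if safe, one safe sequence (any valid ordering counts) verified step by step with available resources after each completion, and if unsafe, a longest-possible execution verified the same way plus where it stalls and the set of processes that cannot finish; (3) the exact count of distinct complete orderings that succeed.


(1) Need matrix, components ordered R3, R2, R1:
  alpha: (3, 3, 4)
  foxtrot: (1, 0, 3)
  bravo: (0, 0, 3)
  golf: (2, 0, 3)
  india: (0, 3, 1)
(2) UNSAFE — no complete ordering exists.
Key observation: once bravo, golf, foxtrot finish, the pool peaks at (3, 2, 4) — and every remaining process still needs more R2 than that.
A maximal execution: bravo, golf, foxtrot — then nothing else fits. Step-by-step check:
  pool = (1, 0, 3)
  bravo: need (0, 0, 3) fits (1, 0, 3); releases (1, 0, 0), pool now (2, 0, 3)
  golf: need (2, 0, 3) fits (2, 0, 3); releases (0, 2, 1), pool now (2, 2, 4)
  foxtrot: need (1, 0, 3) fits (2, 2, 4); releases (1, 0, 0), pool now (3, 2, 4)
  alpha still needs (3, 3, 4) but only (3, 2, 4) is free — short on R2
  india still needs (0, 3, 1) but only (3, 2, 4) is free — short on R2
Permanently blocked: alpha and india.
(3) Precisely 0 of the possible complete orderings are safe sequences.


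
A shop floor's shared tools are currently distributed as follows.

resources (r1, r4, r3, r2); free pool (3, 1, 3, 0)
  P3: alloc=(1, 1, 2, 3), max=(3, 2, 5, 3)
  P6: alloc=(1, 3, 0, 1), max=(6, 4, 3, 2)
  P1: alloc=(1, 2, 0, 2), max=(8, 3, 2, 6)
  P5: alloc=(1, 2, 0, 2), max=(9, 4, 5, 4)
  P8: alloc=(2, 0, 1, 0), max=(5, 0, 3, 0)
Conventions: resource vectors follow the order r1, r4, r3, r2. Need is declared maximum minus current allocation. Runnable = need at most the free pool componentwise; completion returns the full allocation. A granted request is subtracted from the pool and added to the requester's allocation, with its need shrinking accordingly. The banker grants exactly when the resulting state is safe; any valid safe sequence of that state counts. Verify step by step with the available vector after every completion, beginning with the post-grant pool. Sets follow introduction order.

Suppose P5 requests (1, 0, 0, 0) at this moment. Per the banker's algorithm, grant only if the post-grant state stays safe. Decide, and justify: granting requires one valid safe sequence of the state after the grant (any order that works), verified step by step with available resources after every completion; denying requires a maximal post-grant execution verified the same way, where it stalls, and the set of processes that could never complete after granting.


DENY — the pretend-granted state is unsafe.
Key observation: P3, P8, P6 can finish, but then (6, 5, 6, 4) is all there is, and the blocked group's r1 demands exceed it.
Pretend the grant happened; the run P3, P8, P6 goes as far as possible. Check, step by step:
  pool = (2, 1, 3, 0)
  P3: need (2, 1, 3, 0) fits (2, 1, 3, 0); releases (1, 1, 2, 3), pool now (3, 2, 5, 3)
  P8: need (3, 0, 2, 0) fits (3, 2, 5, 3); releases (2, 0, 1, 0), pool now (5, 2, 6, 3)
  P6: need (5, 1, 3, 1) fits (5, 2, 6, 3); releases (1, 3, 0, 1), pool now (6, 5, 6, 4)
  P1 still needs (7, 1, 2, 4) but only (6, 5, 6, 4) is free — short on r1
  P5 still needs (7, 2, 5, 2) but only (6, 5, 6, 4) is free — short on r1
Had the request been granted, P1 and P5 could never finish.


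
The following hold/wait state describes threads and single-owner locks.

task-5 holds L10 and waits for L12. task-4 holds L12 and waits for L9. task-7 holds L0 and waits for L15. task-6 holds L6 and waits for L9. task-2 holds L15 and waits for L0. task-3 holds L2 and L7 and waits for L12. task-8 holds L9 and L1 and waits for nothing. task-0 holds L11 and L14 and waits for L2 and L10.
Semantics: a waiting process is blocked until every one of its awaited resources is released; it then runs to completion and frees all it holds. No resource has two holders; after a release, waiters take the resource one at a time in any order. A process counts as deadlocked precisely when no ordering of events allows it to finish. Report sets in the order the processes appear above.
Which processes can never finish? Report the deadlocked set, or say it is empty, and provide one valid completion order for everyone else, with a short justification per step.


Deadlocked: task-7 and task-2.
Key observation: the knot is the closed ring of waits task-7 -> task-2 -> task-7; no other process is dragged down with it.
A valid finishing order for the others: task-8, task-4, task-3, task-5, task-6, task-0.
Walking it through:
  run task-8 (it waits on nothing); releases L9 and L1
  run task-4 (all its waits — L9 — are resolved); releases L12
  run task-3 (all its waits — L12 — are resolved); releases L2 and L7
  run task-5 (all its waits — L12 — are resolved); releases L10
  run task-6 (all its waits — L9 — are resolved); releases L6
  run task-0 (all its waits — L2 and L10 — are resolved); releases L11 and L14


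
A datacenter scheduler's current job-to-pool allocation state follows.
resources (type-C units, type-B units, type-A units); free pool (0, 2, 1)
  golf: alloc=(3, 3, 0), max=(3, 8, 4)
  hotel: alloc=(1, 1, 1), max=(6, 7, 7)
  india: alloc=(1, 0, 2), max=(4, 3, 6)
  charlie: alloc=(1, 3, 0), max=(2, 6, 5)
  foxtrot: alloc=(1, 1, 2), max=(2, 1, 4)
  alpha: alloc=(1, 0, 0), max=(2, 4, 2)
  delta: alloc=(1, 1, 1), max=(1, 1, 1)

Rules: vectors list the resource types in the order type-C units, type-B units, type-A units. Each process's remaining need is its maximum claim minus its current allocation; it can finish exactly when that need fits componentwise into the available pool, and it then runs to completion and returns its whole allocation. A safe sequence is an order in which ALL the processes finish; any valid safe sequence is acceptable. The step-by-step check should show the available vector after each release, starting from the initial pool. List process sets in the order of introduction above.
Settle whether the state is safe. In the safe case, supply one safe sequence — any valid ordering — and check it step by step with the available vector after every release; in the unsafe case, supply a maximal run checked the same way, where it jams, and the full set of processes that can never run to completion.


SAFE — a valid safe sequence is delta, foxtrot, alpha, india, charlie, hotel, golf.
Key observation: the first exact fit in this order is foxtrot — it needs (1, 0, 2) with (1, 3, 2) free, meeting a requested resource to the last unit.
Step-by-step check:
  pool = (0, 2, 1)
  delta: need (0, 0, 0) fits (0, 2, 1); releases (1, 1, 1), pool now (1, 3, 2)
  foxtrot: need (1, 0, 2) fits (1, 3, 2); releases (1, 1, 2), pool now (2, 4, 4)
  alpha: need (1, 4, 2) fits (2, 4, 4); releases (1, 0, 0), pool now (3, 4, 4)
  india: need (3, 3, 4) fits (3, 4, 4); releases (1, 0, 2), pool now (4, 4, 6)
  charlie: need (1, 3, 5) fits (4, 4, 6); releases (1, 3, 0), pool now (5, 7, 6)
  hotel: need (5, 6, 6) fits (5, 7, 6); releases (1, 1, 1), pool now (6, 8, 7)
  golf: need (0, 5, 4) fits (6, 8, 7); releases (3, 3, 0), pool now (9, 11, 7)


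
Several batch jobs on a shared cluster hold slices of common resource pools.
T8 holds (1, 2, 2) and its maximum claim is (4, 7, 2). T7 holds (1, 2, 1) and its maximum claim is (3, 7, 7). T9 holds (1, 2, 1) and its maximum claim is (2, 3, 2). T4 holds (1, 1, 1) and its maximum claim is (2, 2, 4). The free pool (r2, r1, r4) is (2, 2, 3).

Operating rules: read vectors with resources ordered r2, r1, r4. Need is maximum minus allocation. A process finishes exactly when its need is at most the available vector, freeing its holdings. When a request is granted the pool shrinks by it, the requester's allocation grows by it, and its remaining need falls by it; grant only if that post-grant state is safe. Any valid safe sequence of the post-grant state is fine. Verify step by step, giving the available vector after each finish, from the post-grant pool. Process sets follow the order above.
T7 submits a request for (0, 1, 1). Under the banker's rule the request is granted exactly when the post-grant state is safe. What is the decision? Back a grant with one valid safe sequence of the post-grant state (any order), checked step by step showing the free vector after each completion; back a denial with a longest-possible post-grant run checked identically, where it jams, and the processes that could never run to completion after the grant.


DENY: after the grant no complete ordering would exist.
Key observation: after T9, T4 the pool peaks at (4, 4, 4), and each blocked process is short somewhere: T8 on r1; T7 on r4.
On the post-grant state, T9, T4 is a maximal run — nothing extends it. Walking it through:
  pool = (2, 1, 2)
  T9 needs (1, 1, 1) <= (2, 1, 2) -> finishes; pool += (1, 2, 1) = (3, 3, 3)
  T4 needs (1, 1, 3) <= (3, 3, 3) -> finishes; pool += (1, 1, 1) = (4, 4, 4)
  T8 still needs (3, 5, 0) but only (4, 4, 4) is free — short on r1
  T7 still needs (2, 4, 5) but only (4, 4, 4) is free — short on r4
Post-grant, the permanently blocked set is T8 and T7.


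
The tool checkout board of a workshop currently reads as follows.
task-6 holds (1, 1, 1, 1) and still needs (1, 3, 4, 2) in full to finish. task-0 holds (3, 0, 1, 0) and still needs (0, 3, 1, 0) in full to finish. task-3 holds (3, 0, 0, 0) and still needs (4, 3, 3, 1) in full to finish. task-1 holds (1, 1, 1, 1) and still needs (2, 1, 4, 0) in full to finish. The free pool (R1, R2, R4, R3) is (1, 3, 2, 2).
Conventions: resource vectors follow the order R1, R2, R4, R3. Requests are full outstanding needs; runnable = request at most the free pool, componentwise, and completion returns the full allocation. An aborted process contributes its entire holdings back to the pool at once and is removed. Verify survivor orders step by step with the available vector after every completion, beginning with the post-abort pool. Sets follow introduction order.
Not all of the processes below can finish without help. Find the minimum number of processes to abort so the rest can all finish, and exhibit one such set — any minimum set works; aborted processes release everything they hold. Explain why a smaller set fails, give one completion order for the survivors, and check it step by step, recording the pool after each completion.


Minimum abort set: task-1.
Key observation: task-6 was stuck for good until task-1 gave back (1, 1, 1, 1); in the order shown it finishes at step 3.
Why nothing smaller works: aborting no one leaves the state deadlocked as given.
One survivor order: task-0, task-3, task-6. Walking it through (post-abort pool first):
  pool = (2, 4, 3, 3)
  task-0: need (0, 3, 1, 0) fits (2, 4, 3, 3); releases (3, 0, 1, 0), pool now (5, 4, 4, 3)
  task-3: need (4, 3, 3, 1) fits (5, 4, 4, 3); releases (3, 0, 0, 0), pool now (8, 4, 4, 3)
  task-6: need (1, 3, 4, 2) fits (8, 4, 4, 3); releases (1, 1, 1, 1), pool now (9, 5, 5, 4)


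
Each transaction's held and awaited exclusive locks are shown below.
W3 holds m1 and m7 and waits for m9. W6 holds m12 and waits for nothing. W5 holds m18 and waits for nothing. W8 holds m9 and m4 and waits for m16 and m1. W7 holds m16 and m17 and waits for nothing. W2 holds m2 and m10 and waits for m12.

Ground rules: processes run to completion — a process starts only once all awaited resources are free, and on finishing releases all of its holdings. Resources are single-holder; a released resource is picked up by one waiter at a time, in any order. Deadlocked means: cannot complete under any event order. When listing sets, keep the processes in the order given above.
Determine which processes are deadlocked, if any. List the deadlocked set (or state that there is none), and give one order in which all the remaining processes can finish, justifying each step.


The deadlocked set is W3 and W8.
Key observation: the loop W3 -> W8 -> W3 blocks itself forever; no other process is dragged down with it.
One completion order for the rest: W6, W2, W5, W7.
Walking it through:
  W6 waits on nothing -> runs at once and releases m12
  W2: everything it awaited (m12) is free; runs, freeing m2 and m10
  W5 waits on nothing -> runs at once and releases m18
  W7 waits on nothing -> runs at once and releases m16 and m17


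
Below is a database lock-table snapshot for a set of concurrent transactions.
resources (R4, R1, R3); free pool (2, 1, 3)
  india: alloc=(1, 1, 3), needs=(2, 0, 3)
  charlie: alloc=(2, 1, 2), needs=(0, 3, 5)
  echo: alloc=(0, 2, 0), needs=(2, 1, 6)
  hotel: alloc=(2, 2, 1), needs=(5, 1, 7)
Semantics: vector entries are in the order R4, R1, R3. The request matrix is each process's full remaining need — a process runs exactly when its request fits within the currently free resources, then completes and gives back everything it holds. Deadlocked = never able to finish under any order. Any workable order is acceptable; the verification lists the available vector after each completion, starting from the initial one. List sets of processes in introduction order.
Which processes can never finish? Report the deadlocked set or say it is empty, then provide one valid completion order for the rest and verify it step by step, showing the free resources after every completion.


Nothing here is deadlocked.
Key observation: there is always a runnable process — india first — so the state unwinds completely.
A valid finishing order for the others: india, echo, charlie, hotel. Step-by-step check:
  pool = (2, 1, 3)
  india: need (2, 0, 3) fits (2, 1, 3); releases (1, 1, 3), pool now (3, 2, 6)
  echo: need (2, 1, 6) fits (3, 2, 6); releases (0, 2, 0), pool now (3, 4, 6)
  charlie: need (0, 3, 5) fits (3, 4, 6); releases (2, 1, 2), pool now (5, 5, 8)
  hotel: need (5, 1, 7) fits (5, 5, 8); releases (2, 2, 1), pool now (7, 7, 9)


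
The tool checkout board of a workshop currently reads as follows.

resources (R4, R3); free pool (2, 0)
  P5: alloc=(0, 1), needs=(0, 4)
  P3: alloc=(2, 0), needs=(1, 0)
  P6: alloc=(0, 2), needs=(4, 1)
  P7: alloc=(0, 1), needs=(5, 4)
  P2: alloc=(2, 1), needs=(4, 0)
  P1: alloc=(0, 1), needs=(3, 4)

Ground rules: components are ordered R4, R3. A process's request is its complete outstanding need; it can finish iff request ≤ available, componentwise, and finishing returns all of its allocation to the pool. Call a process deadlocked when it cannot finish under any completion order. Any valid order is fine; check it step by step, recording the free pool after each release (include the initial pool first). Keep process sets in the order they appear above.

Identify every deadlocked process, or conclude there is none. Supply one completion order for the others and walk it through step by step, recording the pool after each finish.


The deadlocked set is P5, P7 and P1.
Key observation: the wall is R3: completing P3, P2, P6 brings the pool only to (6, 3), and all the rest need more.
The rest can finish in the order P3, P2, P6. Walking it through:
  pool = (2, 0)
  P3: need (1, 0) fits (2, 0); releases (2, 0), pool now (4, 0)
  P2: need (4, 0) fits (4, 0); releases (2, 1), pool now (6, 1)
  P6: need (4, 1) fits (6, 1); releases (0, 2), pool now (6, 3)
The stuck group stays short no matter what:
  blocked: P5 wants (0, 4), pool (6, 3) — not enough R3
  blocked: P7 wants (5, 4), pool (6, 3) — not enough R3
  blocked: P1 wants (3, 4), pool (6, 3) — not enough R3


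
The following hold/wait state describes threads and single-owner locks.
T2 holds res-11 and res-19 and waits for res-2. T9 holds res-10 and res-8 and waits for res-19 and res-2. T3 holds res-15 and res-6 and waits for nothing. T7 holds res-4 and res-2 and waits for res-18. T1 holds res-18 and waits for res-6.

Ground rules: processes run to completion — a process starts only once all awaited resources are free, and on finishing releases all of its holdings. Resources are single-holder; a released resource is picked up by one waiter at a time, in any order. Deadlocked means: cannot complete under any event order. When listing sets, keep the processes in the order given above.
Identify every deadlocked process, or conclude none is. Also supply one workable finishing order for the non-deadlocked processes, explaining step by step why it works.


No process is deadlocked.
Key observation: there is no circular wait here — follow any chain and it reaches a process that is free to run now.
One completion order for the rest: T3, T1, T7, T2, T9.
Verifying each step:
  run T3 (it waits on nothing); releases res-15 and res-6
  T1 waits on res-6 — all released -> runs and releases res-18
  T7 waits on res-18 — all released -> runs and releases res-4 and res-2
  T2 waits on res-2 — all released -> runs and releases res-11 and res-19
  T9 waits on res-19 and res-2 — all released -> runs and releases res-10 and res-8


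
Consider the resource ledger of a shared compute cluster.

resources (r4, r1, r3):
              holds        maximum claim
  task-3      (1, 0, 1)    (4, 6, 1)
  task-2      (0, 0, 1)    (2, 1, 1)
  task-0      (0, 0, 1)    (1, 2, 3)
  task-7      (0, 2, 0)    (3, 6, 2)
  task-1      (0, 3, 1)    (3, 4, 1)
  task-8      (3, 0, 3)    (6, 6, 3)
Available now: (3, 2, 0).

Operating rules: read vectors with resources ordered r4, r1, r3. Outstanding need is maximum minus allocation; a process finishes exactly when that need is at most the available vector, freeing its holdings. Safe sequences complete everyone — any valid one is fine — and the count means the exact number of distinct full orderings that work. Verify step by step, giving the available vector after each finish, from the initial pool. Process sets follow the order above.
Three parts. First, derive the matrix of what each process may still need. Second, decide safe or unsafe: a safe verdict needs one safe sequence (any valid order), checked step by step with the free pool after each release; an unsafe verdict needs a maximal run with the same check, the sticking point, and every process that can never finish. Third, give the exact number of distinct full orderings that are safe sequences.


(1) Remaining need (order r4, r1, r3):
  task-3: (3, 6, 0)
  task-2: (2, 1, 0)
  task-0: (1, 2, 2)
  task-7: (3, 4, 2)
  task-1: (3, 1, 0)
  task-8: (3, 6, 0)
(2) The state is SAFE; one workable sequence: task-2, task-1, task-0, task-7, task-3, task-8.
Key observation: task-1 marks the first exact bind of the order: its need (3, 1, 0) fits the free (3, 2, 1) with zero slack on a requested resource.
Check, step by step:
  pool = (3, 2, 0)
  task-2: need (2, 1, 0) fits (3, 2, 0); releases (0, 0, 1), pool now (3, 2, 1)
  task-1: need (3, 1, 0) fits (3, 2, 1); releases (0, 3, 1), pool now (3, 5, 2)
  task-0: need (1, 2, 2) fits (3, 5, 2); releases (0, 0, 1), pool now (3, 5, 3)
  task-7: need (3, 4, 2) fits (3, 5, 3); releases (0, 2, 0), pool now (3, 7, 3)
  task-3: need (3, 6, 0) fits (3, 7, 3); releases (1, 0, 1), pool now (4, 7, 4)
  task-8: need (3, 6, 0) fits (4, 7, 4); releases (3, 0, 3), pool now (7, 7, 7)
(3) Precisely 16 of the possible complete orderings are safe sequences.


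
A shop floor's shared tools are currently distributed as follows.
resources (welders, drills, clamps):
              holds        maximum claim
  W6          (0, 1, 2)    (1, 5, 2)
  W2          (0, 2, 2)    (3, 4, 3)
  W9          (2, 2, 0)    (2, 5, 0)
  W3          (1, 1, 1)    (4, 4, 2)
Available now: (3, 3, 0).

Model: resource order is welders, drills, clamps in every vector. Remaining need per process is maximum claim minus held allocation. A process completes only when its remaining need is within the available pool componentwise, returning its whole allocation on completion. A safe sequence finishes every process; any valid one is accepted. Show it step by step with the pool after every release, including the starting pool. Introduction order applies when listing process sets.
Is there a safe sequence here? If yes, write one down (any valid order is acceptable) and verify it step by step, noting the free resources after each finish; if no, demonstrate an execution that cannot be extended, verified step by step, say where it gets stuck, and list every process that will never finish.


SAFE, for example via the order W9, W6, W3, W2.
Key observation: at W9 the run first touches a limit — (0, 3, 0) against (3, 3, 0), exact on a resource it actually requests.
Walking it through:
  pool = (3, 3, 0)
  W9 needs (0, 3, 0) <= (3, 3, 0) -> finishes; pool += (2, 2, 0) = (5, 5, 0)
  W6 needs (1, 4, 0) <= (5, 5, 0) -> finishes; pool += (0, 1, 2) = (5, 6, 2)
  W3 needs (3, 3, 1) <= (5, 6, 2) -> finishes; pool += (1, 1, 1) = (6, 7, 3)
  W2 needs (3, 2, 1) <= (6, 7, 3) -> finishes; pool += (0, 2, 2) = (6, 9, 5)


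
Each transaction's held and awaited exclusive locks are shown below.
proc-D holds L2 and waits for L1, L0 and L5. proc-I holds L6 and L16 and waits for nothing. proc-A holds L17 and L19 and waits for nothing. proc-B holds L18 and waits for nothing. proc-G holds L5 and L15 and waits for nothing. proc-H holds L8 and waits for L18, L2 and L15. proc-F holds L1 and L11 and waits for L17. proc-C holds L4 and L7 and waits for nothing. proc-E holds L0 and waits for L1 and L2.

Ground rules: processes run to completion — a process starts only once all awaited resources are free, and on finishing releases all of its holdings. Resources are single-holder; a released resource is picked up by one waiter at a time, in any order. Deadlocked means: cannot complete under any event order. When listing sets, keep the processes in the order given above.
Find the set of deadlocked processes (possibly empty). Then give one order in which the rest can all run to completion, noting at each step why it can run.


Deadlocked set: proc-D, proc-H and proc-E.
Key observation: proc-D -> proc-E -> proc-D is a circular wait — nothing in it can go first; proc-H waits into the deadlock from upstream.
The rest can finish in the order proc-G, proc-C, proc-I, proc-A, proc-B, proc-F.
Verifying each step:
  run proc-G (it waits on nothing); releases L5 and L15
  run proc-C (it waits on nothing); releases L4 and L7
  run proc-I (it waits on nothing); releases L6 and L16
  run proc-A (it waits on nothing); releases L17 and L19
  run proc-B (it waits on nothing); releases L18
  proc-F: everything it awaited (L17) is free; runs, freeing L1 and L11


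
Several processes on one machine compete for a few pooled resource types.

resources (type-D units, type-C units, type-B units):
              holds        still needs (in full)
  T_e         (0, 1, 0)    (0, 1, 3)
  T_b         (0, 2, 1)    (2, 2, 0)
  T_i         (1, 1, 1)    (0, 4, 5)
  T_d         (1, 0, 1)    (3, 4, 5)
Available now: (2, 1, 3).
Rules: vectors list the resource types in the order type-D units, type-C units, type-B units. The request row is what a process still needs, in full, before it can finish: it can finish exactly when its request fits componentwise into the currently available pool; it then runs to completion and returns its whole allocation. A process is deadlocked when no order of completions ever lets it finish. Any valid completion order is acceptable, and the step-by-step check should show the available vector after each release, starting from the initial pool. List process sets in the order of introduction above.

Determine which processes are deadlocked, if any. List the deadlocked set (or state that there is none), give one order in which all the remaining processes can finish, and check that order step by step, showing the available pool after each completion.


The deadlocked set is T_i and T_d.
Key observation: once T_e, T_b finish, the pool peaks at (2, 4, 4) — and every remaining process still needs more type-B units than that.
One completion order for the rest: T_e, T_b. Walking it through:
  pool = (2, 1, 3)
  T_e needs (0, 1, 3) <= (2, 1, 3) -> finishes; pool += (0, 1, 0) = (2, 2, 3)
  T_b needs (2, 2, 0) <= (2, 2, 3) -> finishes; pool += (0, 2, 1) = (2, 4, 4)
The stuck group stays short no matter what:
  blocked: T_i wants (0, 4, 5), pool (2, 4, 4) — not enough type-B units
  blocked: T_d wants (3, 4, 5), pool (2, 4, 4) — not enough type-D units and type-B units


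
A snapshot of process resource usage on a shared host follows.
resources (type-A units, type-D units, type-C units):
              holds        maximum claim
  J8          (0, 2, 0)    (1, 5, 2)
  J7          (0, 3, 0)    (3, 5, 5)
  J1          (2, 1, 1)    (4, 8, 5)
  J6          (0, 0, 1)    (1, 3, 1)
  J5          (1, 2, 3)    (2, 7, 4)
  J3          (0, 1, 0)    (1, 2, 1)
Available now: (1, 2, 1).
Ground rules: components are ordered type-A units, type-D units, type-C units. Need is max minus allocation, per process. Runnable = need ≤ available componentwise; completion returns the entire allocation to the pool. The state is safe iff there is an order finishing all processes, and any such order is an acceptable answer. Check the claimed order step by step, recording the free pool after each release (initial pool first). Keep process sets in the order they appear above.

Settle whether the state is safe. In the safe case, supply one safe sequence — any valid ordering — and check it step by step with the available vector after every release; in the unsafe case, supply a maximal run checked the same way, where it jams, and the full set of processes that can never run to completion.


The state is SAFE; one workable sequence: J3, J6, J8, J5, J1, J7.
Key observation: at J3 the run first touches a limit — (1, 1, 1) against (1, 2, 1), exact on a resource it actually requests.
Walking it through:
  pool = (1, 2, 1)
  J3: need (1, 1, 1) fits (1, 2, 1); releases (0, 1, 0), pool now (1, 3, 1)
  J6: need (1, 3, 0) fits (1, 3, 1); releases (0, 0, 1), pool now (1, 3, 2)
  J8: need (1, 3, 2) fits (1, 3, 2); releases (0, 2, 0), pool now (1, 5, 2)
  J5: need (1, 5, 1) fits (1, 5, 2); releases (1, 2, 3), pool now (2, 7, 5)
  J1: need (2, 7, 4) fits (2, 7, 5); releases (2, 1, 1), pool now (4, 8, 6)
  J7: need (3, 2, 5) fits (4, 8, 6); releases (0, 3, 0), pool now (4, 11, 6)


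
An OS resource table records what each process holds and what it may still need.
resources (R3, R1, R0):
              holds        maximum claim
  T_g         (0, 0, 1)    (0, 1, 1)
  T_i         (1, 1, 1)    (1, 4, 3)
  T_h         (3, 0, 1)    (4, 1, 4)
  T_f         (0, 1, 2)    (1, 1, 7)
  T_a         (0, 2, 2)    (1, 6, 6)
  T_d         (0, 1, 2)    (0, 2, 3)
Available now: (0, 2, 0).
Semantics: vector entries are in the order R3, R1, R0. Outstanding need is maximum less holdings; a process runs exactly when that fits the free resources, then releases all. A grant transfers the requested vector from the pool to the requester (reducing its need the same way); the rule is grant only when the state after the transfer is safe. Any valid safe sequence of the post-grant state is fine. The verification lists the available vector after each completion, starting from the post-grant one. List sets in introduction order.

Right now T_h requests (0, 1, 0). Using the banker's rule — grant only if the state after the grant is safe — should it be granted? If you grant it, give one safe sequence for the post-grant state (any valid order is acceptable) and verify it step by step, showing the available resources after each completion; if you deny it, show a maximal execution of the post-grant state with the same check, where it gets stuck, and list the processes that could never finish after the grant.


DENY: after the grant no complete ordering would exist.
Key observation: after T_g, T_d the pool peaks at (0, 2, 3), and each blocked process is short somewhere: T_i on R1; T_h on R3; T_f on R3, R0; T_a on R3, R1, R0.
On the post-grant state, T_g, T_d is a maximal run — nothing extends it. Step-by-step check:
  pool = (0, 1, 0)
  T_g: need (0, 1, 0) fits (0, 1, 0); releases (0, 0, 1), pool now (0, 1, 1)
  T_d: need (0, 1, 1) fits (0, 1, 1); releases (0, 1, 2), pool now (0, 2, 3)
  T_i still needs (0, 3, 2) but only (0, 2, 3) is free — short on R1
  T_h still needs (1, 0, 3) but only (0, 2, 3) is free — short on R3
  T_f still needs (1, 0, 5) but only (0, 2, 3) is free — short on R3 and R0
  T_a still needs (1, 4, 4) but only (0, 2, 3) is free — short on R3, R1 and R0
Processes that could never finish after the grant: T_i, T_h, T_f and T_a.


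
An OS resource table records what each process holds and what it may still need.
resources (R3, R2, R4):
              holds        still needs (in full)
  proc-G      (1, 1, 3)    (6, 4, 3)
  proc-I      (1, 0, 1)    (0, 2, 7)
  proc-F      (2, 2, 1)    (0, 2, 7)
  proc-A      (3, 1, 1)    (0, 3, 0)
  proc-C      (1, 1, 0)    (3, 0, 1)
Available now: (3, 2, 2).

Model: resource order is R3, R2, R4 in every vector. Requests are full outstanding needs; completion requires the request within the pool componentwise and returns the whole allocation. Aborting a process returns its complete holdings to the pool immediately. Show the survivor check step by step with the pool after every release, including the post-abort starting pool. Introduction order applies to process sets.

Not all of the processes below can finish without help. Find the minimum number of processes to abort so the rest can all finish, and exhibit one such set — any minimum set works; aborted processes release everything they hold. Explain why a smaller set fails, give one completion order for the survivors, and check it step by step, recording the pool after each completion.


Minimum abort set: proc-F.
Key observation: the returned (2, 2, 1) from proc-F is what brings proc-I — unrunnable before, under any order — into play at step 4.
Why nothing smaller works: aborting no one leaves the state deadlocked as given.
One survivor order: proc-A, proc-C, proc-G, proc-I. Walking it through (post-abort pool first):
  pool = (5, 4, 3)
  proc-A: need (0, 3, 0) fits (5, 4, 3); releases (3, 1, 1), pool now (8, 5, 4)
  proc-C: need (3, 0, 1) fits (8, 5, 4); releases (1, 1, 0), pool now (9, 6, 4)
  proc-G: need (6, 4, 3) fits (9, 6, 4); releases (1, 1, 3), pool now (10, 7, 7)
  proc-I: need (0, 2, 7) fits (10, 7, 7); releases (1, 0, 1), pool now (11, 7, 8)


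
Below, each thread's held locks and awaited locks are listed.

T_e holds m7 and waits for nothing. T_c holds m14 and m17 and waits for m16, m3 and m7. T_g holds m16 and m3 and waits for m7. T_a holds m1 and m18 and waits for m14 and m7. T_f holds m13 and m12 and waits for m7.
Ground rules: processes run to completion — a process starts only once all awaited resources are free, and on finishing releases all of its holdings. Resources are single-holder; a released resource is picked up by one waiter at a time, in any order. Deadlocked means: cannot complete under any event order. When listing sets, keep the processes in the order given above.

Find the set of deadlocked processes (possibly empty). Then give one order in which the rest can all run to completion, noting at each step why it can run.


No process is deadlocked.
Key observation: the wait graph is acyclic; completion cascades from the unblocked processes through everyone else.
One completion order for the rest: T_e, T_f, T_g, T_c, T_a.
Check, step by step:
  T_e waits on nothing -> runs at once and releases m7
  T_f waits on m7 — all released -> runs and releases m13 and m12
  T_g waits on m7 — all released -> runs and releases m16 and m3
  T_c waits on m16, m3 and m7 — all released -> runs and releases m14 and m17
  T_a waits on m14 and m7 — all released -> runs and releases m1 and m18
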